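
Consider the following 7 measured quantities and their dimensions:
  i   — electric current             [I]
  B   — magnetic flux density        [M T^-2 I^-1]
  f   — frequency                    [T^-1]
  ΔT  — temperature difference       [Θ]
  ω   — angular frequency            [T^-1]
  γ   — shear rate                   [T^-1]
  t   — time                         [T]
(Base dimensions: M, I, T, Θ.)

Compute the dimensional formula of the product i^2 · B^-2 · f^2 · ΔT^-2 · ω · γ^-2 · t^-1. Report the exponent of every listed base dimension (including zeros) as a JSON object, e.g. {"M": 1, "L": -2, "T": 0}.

{"M": -2, "I": 4, "T": 2, "Θ": -2}

Dimensional matrix (M×I×T×Θ by i×B×f×ΔT×ω×γ×t):
  M: [ 0  1  0  0  0  0  0]
  I: [ 1 -1  0  0  0  0  0]
  T: [ 0 -2 -1  0 -1 -1  1]
  Θ: [ 0  0  0  1  0  0  0]
  [M]: (2)·0+(-2)·1+(2)·0+(-2)·0+(1)·0+(-2)·0+(-1)·0 = -2
  [I]: (2)·1+(-2)·-1+(2)·0+(-2)·0+(1)·0+(-2)·0+(-1)·0 = 4
  [T]: (2)·0+(-2)·-2+(2)·-1+(-2)·0+(1)·-1+(-2)·-1+(-1)·1 = 2
  [Θ]: (2)·0+(-2)·0+(2)·0+(-2)·1+(1)·0+(-2)·0+(-1)·0 = -2
⇒ M^-2 I^4 T^2 Θ^-2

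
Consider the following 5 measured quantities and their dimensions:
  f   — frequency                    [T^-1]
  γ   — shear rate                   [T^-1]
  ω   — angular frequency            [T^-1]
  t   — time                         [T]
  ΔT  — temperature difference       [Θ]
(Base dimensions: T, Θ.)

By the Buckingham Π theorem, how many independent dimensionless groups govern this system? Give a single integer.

Dimensional matrix (T×Θ by f×γ×ω×t×ΔT):
  T: [-1 -1 -1  1  0]
  Θ: [ 0  0  0  0  1]
RREF → pivots at {f,ΔT} ⇒ r = 2
Π count = n − r = 5 − 2 = 3

3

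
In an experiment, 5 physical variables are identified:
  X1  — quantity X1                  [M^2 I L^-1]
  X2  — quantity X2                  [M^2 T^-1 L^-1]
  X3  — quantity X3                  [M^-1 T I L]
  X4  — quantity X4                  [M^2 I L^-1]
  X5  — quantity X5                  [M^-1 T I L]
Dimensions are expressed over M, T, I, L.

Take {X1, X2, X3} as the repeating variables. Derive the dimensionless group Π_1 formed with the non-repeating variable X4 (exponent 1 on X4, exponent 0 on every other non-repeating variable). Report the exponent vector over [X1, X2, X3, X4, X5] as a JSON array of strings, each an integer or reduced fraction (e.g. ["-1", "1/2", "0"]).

Write exponents as rows M,T,I,L / cols X1,X2,X3,X4,X5:
  M: [ 2  2 -1  2 -1]
  T: [ 0 -1  1  0  1]
  I: [ 1  0  1  1  1]
  L: [-1 -1  1 -1  1]
RREF → pivots at {X1,X2,X3} ⇒ r = 3
Pivot set = {X1,X2,X3}, free = {X4,X5}
RREF:
  r0: [   1    0    0    1    0]
  r1: [   0    1    0    0    0]
  r2: [   0    0    1    0    1]
  r3: [   0    0    0    0    0]
Fix exponent of X4 at 1, X5 at 0; solve each RREF row for its pivot's exponent:
  r0: exp(X1) + (1)·1 = 0 ⇒ exp(X1) = -1
  r1: exp(X2) + (0)·1 = 0 ⇒ exp(X2) = 0
  r2: exp(X3) + (0)·1 = 0 ⇒ exp(X3) = 0
Π_1 = X1^-1 · X4

["-1", "0", "0", "1", "0"]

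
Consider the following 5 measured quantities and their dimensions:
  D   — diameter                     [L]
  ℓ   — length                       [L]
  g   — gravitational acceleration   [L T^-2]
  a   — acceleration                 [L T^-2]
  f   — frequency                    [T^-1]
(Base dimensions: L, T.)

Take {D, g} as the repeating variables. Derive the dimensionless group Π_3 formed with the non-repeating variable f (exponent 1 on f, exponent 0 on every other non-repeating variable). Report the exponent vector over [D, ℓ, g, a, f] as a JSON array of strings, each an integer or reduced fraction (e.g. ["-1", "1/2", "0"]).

["1/2", "0", "-1/2", "0", "1"]

Write exponents as rows L,T / cols D,ℓ,g,a,f:
  L: [ 1  1  1  1  0]
  T: [ 0  0 -2 -2 -1]
Row reduction gives pivot columns D,g; rank = 2
Repeat: D,g; free: ℓ,a,f
RREF:
  r0: [   1    1    0    0 -1/2]
  r1: [   0    0    1    1  1/2]
Fix exponent of f at 1, ℓ at 0, a at 0; solve each RREF row for its pivot's exponent:
  r0: exp(D) + (-1/2)·1 = 0 ⇒ exp(D) = 1/2
  r1: exp(g) + (1/2)·1 = 0 ⇒ exp(g) = -1/2
Π_3 = D^(1/2) · g^(-1/2) · f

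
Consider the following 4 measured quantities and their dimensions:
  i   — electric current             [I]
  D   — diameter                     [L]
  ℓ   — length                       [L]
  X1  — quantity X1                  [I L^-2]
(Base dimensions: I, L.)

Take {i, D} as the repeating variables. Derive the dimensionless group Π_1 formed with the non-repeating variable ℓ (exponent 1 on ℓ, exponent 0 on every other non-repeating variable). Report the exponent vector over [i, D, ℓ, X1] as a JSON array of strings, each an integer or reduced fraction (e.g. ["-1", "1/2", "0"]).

Exponent matrix [I,L] × [i,D,ℓ,X1]:
  I: [ 1  0  0  1]
  L: [ 0  1  1 -2]
RREF → pivots at {i,D} ⇒ r = 2
Pivot set = {i,D}, free = {ℓ,X1}
RREF:
  r0: [   1    0    0    1]
  r1: [   0    1    1   -2]
Fix exponent of ℓ at 1, X1 at 0; solve each RREF row for its pivot's exponent:
  r0: exp(i) + (0)·1 = 0 ⇒ exp(i) = 0
  r1: exp(D) + (1)·1 = 0 ⇒ exp(D) = -1
Π_1 = D^-1 · ℓ

["0", "-1", "1", "0"]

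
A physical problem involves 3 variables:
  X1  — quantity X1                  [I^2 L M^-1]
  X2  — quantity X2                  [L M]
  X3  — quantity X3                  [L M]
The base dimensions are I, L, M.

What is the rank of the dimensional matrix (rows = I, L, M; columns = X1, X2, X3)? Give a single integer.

2

Write exponents as rows I,L,M / cols X1,X2,X3:
  I: [ 2  0  0]
  L: [ 1  1  1]
  M: [-1  1  1]
Echelon form has 2 nonzero rows (pivots: X1,X2)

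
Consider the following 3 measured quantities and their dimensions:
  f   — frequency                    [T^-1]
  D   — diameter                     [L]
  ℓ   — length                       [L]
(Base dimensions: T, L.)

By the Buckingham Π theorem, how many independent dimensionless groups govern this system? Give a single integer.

Write exponents as rows T,L / cols f,D,ℓ:
  T: [-1  0  0]
  L: [ 0  1  1]
RREF → pivots at {f,D} ⇒ r = 2
Π count = n − r = 3 − 2 = 1

1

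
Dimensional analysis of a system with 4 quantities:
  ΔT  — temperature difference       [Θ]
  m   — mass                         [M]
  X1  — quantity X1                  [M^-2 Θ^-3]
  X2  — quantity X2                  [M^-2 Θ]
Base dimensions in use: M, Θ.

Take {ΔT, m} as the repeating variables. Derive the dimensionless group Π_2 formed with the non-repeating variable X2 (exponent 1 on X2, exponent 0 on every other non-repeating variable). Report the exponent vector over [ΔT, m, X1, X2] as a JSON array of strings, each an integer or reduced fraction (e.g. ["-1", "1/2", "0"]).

Exponent matrix [M,Θ] × [ΔT,m,X1,X2]:
  M: [ 0  1 -2 -2]
  Θ: [ 1  0 -3  1]
RREF → pivots at {ΔT,m} ⇒ r = 2
Pivot set = {ΔT,m}, free = {X1,X2}
RREF:
  r0: [   1    0   -3    1]
  r1: [   0    1   -2   -2]
Fix exponent of X2 at 1, X1 at 0; solve each RREF row for its pivot's exponent:
  r0: exp(ΔT) + (1)·1 = 0 ⇒ exp(ΔT) = -1
  r1: exp(m) + (-2)·1 = 0 ⇒ exp(m) = 2
Π_2 = ΔT^-1 · m^2 · X2

["-1", "2", "0", "1"]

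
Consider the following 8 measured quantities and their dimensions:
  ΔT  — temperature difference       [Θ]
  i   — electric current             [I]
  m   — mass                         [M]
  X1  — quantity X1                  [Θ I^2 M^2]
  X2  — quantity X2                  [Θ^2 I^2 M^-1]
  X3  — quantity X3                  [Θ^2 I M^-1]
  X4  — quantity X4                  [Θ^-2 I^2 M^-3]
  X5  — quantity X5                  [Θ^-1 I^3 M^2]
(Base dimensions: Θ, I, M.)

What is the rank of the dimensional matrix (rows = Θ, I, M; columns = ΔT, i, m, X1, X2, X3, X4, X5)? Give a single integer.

3

Write exponents as rows Θ,I,M / cols ΔT,i,m,X1,X2,X3,X4,X5:
  Θ: [ 1  0  0  1  2  2 -2 -1]
  I: [ 0  1  0  2  2  1  2  3]
  M: [ 0  0  1  2 -1 -1 -3  2]
RREF → pivots at {ΔT,i,m} ⇒ r = 3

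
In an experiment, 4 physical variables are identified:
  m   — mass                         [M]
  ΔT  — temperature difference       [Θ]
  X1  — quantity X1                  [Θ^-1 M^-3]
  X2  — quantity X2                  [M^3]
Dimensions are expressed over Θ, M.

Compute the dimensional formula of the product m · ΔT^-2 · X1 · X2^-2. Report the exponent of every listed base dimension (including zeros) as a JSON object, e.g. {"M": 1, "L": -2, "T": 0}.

Write exponents as rows Θ,M / cols m,ΔT,X1,X2:
  Θ: [ 0  1 -1  0]
  M: [ 1  0 -3  3]
  [Θ]: (1)·0+(-2)·1+(1)·-1+(-2)·0 = -3
  [M]: (1)·1+(-2)·0+(1)·-3+(-2)·3 = -8
⇒ Θ^-3 M^-8

{"Θ": -3, "M": -8}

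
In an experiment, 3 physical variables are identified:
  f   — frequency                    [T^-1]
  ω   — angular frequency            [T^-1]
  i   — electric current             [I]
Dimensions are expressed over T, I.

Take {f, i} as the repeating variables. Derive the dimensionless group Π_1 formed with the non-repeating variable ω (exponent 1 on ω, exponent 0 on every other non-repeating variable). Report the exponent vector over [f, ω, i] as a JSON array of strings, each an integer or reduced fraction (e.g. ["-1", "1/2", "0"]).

["-1", "1", "0"]

Dimensional matrix (T×I by f×ω×i):
  T: [-1 -1  0]
  I: [ 0  0  1]
Echelon form has 2 nonzero rows (pivots: f,i)
Repeat: f,i; free: ω
RREF:
  r0: [   1    1    0]
  r1: [   0    0    1]
Fix exponent of ω at 1; solve each RREF row for its pivot's exponent:
  r0: exp(f) + (1)·1 = 0 ⇒ exp(f) = -1
  r1: exp(i) + (0)·1 = 0 ⇒ exp(i) = 0
Π_1 = f^-1 · ω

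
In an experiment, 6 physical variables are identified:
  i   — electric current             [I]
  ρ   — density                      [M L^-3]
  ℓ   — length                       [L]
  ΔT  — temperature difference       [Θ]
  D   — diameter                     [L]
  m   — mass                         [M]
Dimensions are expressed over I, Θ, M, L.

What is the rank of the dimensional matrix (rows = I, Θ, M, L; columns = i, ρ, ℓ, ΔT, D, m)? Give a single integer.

Exponent matrix [I,Θ,M,L] × [i,ρ,ℓ,ΔT,D,m]:
  I: [ 1  0  0  0  0  0]
  Θ: [ 0  0  0  1  0  0]
  M: [ 0  1  0  0  0  1]
  L: [ 0 -3  1  0  1  0]
Echelon form has 4 nonzero rows (pivots: i,ρ,ℓ,ΔT)

4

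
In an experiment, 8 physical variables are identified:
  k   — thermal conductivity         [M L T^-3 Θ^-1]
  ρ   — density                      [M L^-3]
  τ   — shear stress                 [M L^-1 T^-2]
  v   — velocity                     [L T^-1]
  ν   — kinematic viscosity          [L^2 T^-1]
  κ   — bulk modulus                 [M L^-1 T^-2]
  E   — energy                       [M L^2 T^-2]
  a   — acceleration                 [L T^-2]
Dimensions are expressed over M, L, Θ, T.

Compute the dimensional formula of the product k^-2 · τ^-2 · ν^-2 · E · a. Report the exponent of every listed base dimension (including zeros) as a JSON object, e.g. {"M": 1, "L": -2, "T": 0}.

{"M": -3, "L": -1, "Θ": 2, "T": 8}

Exponent matrix [M,L,Θ,T] × [k,ρ,τ,v,ν,κ,E,a]:
  M: [ 1  1  1  0  0  1  1  0]
  L: [ 1 -3 -1  1  2 -1  2  1]
  Θ: [-1  0  0  0  0  0  0  0]
  T: [-3  0 -2 -1 -1 -2 -2 -2]
  [M]: (-2)·1+(-2)·1+(-2)·0+(1)·1+(1)·0 = -3
  [L]: (-2)·1+(-2)·-1+(-2)·2+(1)·2+(1)·1 = -1
  [Θ]: (-2)·-1+(-2)·0+(-2)·0+(1)·0+(1)·0 = 2
  [T]: (-2)·-3+(-2)·-2+(-2)·-1+(1)·-2+(1)·-2 = 8
⇒ M^-3 L^-1 Θ^2 T^8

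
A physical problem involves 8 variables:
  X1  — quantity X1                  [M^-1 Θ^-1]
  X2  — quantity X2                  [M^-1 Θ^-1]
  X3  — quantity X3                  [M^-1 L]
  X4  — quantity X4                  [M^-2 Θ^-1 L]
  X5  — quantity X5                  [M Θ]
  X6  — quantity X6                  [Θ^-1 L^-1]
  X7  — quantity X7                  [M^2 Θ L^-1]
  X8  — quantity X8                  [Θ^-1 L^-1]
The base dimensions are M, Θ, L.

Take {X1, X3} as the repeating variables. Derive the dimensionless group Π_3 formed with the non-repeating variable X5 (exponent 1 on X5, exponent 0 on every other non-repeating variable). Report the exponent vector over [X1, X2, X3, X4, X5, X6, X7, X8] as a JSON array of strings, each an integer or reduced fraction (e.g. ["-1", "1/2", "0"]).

["1", "0", "0", "0", "1", "0", "0", "0"]

Write exponents as rows M,Θ,L / cols X1,X2,X3,X4,X5,X6,X7,X8:
  M: [-1 -1 -1 -2  1  0  2  0]
  Θ: [-1 -1  0 -1  1 -1  1 -1]
  L: [ 0  0  1  1  0 -1 -1 -1]
Row reduction gives pivot columns X1,X3; rank = 2
Repeat: X1,X3; free: X2,X4,X5,X6,X7,X8
RREF:
  r0: [   1    1    0    1   -1    1   -1    1]
  r1: [   0    0    1    1    0   -1   -1   -1]
  r2: [   0    0    0    0    0    0    0    0]
Fix exponent of X5 at 1, X2 at 0, X4 at 0, X6 at 0, X7 at 0, X8 at 0; solve each RREF row for its pivot's exponent:
  r0: exp(X1) + (-1)·1 = 0 ⇒ exp(X1) = 1
  r1: exp(X3) + (0)·1 = 0 ⇒ exp(X3) = 0
Π_3 = X1 · X5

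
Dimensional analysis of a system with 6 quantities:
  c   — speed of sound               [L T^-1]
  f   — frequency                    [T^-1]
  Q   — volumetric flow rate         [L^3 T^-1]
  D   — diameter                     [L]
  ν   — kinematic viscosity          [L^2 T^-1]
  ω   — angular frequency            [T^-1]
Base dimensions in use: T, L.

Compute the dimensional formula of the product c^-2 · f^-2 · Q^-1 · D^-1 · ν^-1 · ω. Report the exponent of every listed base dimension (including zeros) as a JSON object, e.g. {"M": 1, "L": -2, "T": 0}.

Exponent matrix [T,L] × [c,f,Q,D,ν,ω]:
  T: [-1 -1 -1  0 -1 -1]
  L: [ 1  0  3  1  2  0]
  [T]: (-2)·-1+(-2)·-1+(-1)·-1+(-1)·0+(-1)·-1+(1)·-1 = 5
  [L]: (-2)·1+(-2)·0+(-1)·3+(-1)·1+(-1)·2+(1)·0 = -8
⇒ T^5 L^-8

{"T": 5, "L": -8}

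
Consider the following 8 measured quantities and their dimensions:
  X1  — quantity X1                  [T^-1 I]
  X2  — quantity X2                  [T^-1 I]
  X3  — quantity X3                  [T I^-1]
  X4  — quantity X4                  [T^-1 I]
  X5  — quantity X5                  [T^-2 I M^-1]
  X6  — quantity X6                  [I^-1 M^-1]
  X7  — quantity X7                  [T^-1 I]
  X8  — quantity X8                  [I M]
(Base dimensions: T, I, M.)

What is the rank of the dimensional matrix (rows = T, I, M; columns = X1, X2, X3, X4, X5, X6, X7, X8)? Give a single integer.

Write exponents as rows T,I,M / cols X1,X2,X3,X4,X5,X6,X7,X8:
  T: [-1 -1  1 -1 -2  0 -1  0]
  I: [ 1  1 -1  1  1 -1  1  1]
  M: [ 0  0  0  0 -1 -1  0  1]
Row reduction gives pivot columns X1,X5; rank = 2

2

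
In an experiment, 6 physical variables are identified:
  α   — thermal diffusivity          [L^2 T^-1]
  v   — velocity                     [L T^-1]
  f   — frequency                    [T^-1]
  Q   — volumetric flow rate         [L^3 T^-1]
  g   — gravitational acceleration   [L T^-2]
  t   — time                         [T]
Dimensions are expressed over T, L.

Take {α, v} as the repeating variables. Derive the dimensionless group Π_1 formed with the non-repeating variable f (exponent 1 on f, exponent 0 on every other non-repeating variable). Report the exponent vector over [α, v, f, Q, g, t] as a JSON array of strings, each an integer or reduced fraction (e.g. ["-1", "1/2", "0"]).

["1", "-2", "1", "0", "0", "0"]

Dimensional matrix (T×L by α×v×f×Q×g×t):
  T: [-1 -1 -1 -1 -2  1]
  L: [ 2  1  0  3  1  0]
Echelon form has 2 nonzero rows (pivots: α,v)
Repeat: α,v; free: f,Q,g,t
RREF:
  r0: [   1    0   -1    2   -1    1]
  r1: [   0    1    2   -1    3   -2]
Fix exponent of f at 1, Q at 0, g at 0, t at 0; solve each RREF row for its pivot's exponent:
  r0: exp(α) + (-1)·1 = 0 ⇒ exp(α) = 1
  r1: exp(v) + (2)·1 = 0 ⇒ exp(v) = -2
Π_1 = α · v^-2 · f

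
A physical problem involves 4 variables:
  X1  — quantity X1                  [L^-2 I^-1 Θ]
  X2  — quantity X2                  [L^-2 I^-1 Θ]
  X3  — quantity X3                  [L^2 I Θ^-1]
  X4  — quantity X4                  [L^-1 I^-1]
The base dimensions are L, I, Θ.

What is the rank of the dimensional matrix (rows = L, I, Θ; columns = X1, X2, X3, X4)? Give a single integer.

Dimensional matrix (L×I×Θ by X1×X2×X3×X4):
  L: [-2 -2  2 -1]
  I: [-1 -1  1 -1]
  Θ: [ 1  1 -1  0]
RREF → pivots at {X1,X4} ⇒ r = 2

2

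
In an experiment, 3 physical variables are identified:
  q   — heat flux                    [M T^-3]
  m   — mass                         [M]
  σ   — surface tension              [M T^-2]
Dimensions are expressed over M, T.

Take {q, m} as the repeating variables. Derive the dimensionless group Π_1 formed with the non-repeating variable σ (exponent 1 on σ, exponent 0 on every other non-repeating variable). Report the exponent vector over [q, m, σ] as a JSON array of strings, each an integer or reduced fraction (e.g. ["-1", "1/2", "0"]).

Dimensional matrix (M×T by q×m×σ):
  M: [ 1  1  1]
  T: [-3  0 -2]
RREF → pivots at {q,m} ⇒ r = 2
Pivot set = {q,m}, free = {σ}
RREF:
  r0: [   1    0  2/3]
  r1: [   0    1  1/3]
Fix exponent of σ at 1; solve each RREF row for its pivot's exponent:
  r0: exp(q) + (2/3)·1 = 0 ⇒ exp(q) = -2/3
  r1: exp(m) + (1/3)·1 = 0 ⇒ exp(m) = -1/3
Π_1 = q^(-2/3) · m^(-1/3) · σ

["-2/3", "-1/3", "1"]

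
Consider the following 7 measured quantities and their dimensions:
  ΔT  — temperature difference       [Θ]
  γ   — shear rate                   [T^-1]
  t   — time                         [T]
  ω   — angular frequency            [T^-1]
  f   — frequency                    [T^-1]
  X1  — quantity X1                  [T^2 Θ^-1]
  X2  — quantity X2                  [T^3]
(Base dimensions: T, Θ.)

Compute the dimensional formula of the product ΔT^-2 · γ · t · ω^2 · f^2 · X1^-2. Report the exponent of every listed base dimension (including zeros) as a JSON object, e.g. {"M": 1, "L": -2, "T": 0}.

{"T": -8, "Θ": 0}

Write exponents as rows T,Θ / cols ΔT,γ,t,ω,f,X1,X2:
  T: [ 0 -1  1 -1 -1  2  3]
  Θ: [ 1  0  0  0  0 -1  0]
  [T]: (-2)·0+(1)·-1+(1)·1+(2)·-1+(2)·-1+(-2)·2 = -8
  [Θ]: (-2)·1+(1)·0+(1)·0+(2)·0+(2)·0+(-2)·-1 = 0
⇒ T^-8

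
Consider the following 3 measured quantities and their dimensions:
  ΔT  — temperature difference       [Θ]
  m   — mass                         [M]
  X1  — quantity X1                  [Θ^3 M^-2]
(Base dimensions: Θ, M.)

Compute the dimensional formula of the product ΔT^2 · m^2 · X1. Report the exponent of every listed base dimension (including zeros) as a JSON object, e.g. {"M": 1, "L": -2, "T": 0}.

Dimensional matrix (Θ×M by ΔT×m×X1):
  Θ: [ 1  0  3]
  M: [ 0  1 -2]
  [Θ]: (2)·1+(2)·0+(1)·3 = 5
  [M]: (2)·0+(2)·1+(1)·-2 = 0
⇒ Θ^5

{"Θ": 5, "M": 0}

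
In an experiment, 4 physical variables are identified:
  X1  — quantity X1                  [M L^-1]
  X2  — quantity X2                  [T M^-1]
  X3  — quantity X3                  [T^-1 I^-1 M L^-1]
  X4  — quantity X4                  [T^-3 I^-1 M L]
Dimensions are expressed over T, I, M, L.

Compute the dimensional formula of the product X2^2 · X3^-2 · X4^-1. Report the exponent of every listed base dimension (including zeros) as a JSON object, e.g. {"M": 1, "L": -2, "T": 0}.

Write exponents as rows T,I,M,L / cols X1,X2,X3,X4:
  T: [ 0  1 -1 -3]
  I: [ 0  0 -1 -1]
  M: [ 1 -1  1  1]
  L: [-1  0 -1  1]
  [T]: (2)·1+(-2)·-1+(-1)·-3 = 7
  [I]: (2)·0+(-2)·-1+(-1)·-1 = 3
  [M]: (2)·-1+(-2)·1+(-1)·1 = -5
  [L]: (2)·0+(-2)·-1+(-1)·1 = 1
⇒ T^7 I^3 M^-5 L

{"T": 7, "I": 3, "M": -5, "L": 1}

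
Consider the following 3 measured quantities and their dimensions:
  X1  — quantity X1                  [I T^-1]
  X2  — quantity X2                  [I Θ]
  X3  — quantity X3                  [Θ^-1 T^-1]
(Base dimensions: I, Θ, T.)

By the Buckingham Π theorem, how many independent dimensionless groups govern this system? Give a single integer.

Dimensional matrix (I×Θ×T by X1×X2×X3):
  I: [ 1  1  0]
  Θ: [ 0  1 -1]
  T: [-1  0 -1]
Echelon form has 2 nonzero rows (pivots: X1,X2)
n=3, r=2 ⇒ 1 dimensionless group

1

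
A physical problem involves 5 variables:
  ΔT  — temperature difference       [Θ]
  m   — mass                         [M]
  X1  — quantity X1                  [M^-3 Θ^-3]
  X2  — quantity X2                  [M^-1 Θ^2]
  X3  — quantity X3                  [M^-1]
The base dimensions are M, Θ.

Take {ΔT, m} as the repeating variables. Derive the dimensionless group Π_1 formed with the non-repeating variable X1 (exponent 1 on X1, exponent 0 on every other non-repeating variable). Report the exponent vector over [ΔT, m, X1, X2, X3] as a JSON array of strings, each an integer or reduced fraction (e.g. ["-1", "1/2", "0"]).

Write exponents as rows M,Θ / cols ΔT,m,X1,X2,X3:
  M: [ 0  1 -3 -1 -1]
  Θ: [ 1  0 -3  2  0]
RREF → pivots at {ΔT,m} ⇒ r = 2
Repeat: ΔT,m; free: X1,X2,X3
RREF:
  r0: [   1    0   -3    2    0]
  r1: [   0    1   -3   -1   -1]
Fix exponent of X1 at 1, X2 at 0, X3 at 0; solve each RREF row for its pivot's exponent:
  r0: exp(ΔT) + (-3)·1 = 0 ⇒ exp(ΔT) = 3
  r1: exp(m) + (-3)·1 = 0 ⇒ exp(m) = 3
Π_1 = ΔT^3 · m^3 · X1

["3", "3", "1", "0", "0"]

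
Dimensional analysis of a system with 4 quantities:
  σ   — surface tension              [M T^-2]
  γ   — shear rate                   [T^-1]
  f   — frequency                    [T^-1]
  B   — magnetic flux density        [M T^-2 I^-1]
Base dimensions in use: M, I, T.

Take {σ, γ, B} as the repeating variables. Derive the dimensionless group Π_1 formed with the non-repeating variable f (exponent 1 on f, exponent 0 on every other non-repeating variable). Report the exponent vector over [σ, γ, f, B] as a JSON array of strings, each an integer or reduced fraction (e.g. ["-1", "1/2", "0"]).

["0", "-1", "1", "0"]

Dimensional matrix (M×I×T by σ×γ×f×B):
  M: [ 1  0  0  1]
  I: [ 0  0  0 -1]
  T: [-2 -1 -1 -2]
Echelon form has 3 nonzero rows (pivots: σ,γ,B)
Repeat: σ,γ,B; free: f
RREF:
  r0: [   1    0    0    0]
  r1: [   0    1    1    0]
  r2: [   0    0    0    1]
Fix exponent of f at 1; solve each RREF row for its pivot's exponent:
  r0: exp(σ) + (0)·1 = 0 ⇒ exp(σ) = 0
  r1: exp(γ) + (1)·1 = 0 ⇒ exp(γ) = -1
  r2: exp(B) + (0)·1 = 0 ⇒ exp(B) = 0
Π_1 = γ^-1 · f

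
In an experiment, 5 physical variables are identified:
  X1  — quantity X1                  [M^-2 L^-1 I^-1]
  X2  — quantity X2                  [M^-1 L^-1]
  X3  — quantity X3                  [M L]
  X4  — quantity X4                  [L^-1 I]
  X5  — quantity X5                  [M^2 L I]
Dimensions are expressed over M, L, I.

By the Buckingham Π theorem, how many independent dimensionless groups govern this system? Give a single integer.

3

Exponent matrix [M,L,I] × [X1,X2,X3,X4,X5]:
  M: [-2 -1  1  0  2]
  L: [-1 -1  1 -1  1]
  I: [-1  0  0  1  1]
Echelon form has 2 nonzero rows (pivots: X1,X2)
n=5, r=2 ⇒ 3 dimensionless groups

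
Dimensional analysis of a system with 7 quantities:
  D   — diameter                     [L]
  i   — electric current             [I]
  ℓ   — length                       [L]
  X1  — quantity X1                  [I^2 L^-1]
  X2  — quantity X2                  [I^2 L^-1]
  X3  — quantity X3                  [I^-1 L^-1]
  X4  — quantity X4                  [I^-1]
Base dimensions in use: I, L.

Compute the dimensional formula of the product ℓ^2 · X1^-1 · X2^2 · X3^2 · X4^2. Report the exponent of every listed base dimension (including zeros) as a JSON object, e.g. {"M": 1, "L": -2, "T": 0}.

Exponent matrix [I,L] × [D,i,ℓ,X1,X2,X3,X4]:
  I: [ 0  1  0  2  2 -1 -1]
  L: [ 1  0  1 -1 -1 -1  0]
  [I]: (2)·0+(-1)·2+(2)·2+(2)·-1+(2)·-1 = -2
  [L]: (2)·1+(-1)·-1+(2)·-1+(2)·-1+(2)·0 = -1
⇒ I^-2 L^-1

{"I": -2, "L": -1}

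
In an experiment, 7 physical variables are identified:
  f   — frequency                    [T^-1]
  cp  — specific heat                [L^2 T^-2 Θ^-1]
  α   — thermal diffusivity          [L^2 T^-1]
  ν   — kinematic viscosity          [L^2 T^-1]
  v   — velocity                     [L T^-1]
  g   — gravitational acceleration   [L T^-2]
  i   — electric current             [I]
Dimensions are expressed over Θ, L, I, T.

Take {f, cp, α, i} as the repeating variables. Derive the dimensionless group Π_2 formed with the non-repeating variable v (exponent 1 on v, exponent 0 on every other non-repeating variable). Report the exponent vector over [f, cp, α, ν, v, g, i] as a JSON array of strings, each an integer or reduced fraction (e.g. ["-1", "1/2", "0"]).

["-1/2", "0", "-1/2", "0", "1", "0", "0"]

Exponent matrix [Θ,L,I,T] × [f,cp,α,ν,v,g,i]:
  Θ: [ 0 -1  0  0  0  0  0]
  L: [ 0  2  2  2  1  1  0]
  I: [ 0  0  0  0  0  0  1]
  T: [-1 -2 -1 -1 -1 -2  0]
RREF → pivots at {f,cp,α,i} ⇒ r = 4
Repeat: f,cp,α,i; free: ν,v,g
RREF:
  r0: [   1    0    0    0  1/2  3/2    0]
  r1: [   0    1    0    0    0    0    0]
  r2: [   0    0    1    1  1/2  1/2    0]
  r3: [   0    0    0    0    0    0    1]
Fix exponent of v at 1, ν at 0, g at 0; solve each RREF row for its pivot's exponent:
  r0: exp(f) + (1/2)·1 = 0 ⇒ exp(f) = -1/2
  r1: exp(cp) + (0)·1 = 0 ⇒ exp(cp) = 0
  r2: exp(α) + (1/2)·1 = 0 ⇒ exp(α) = -1/2
  r3: exp(i) + (0)·1 = 0 ⇒ exp(i) = 0
Π_2 = f^(-1/2) · α^(-1/2) · v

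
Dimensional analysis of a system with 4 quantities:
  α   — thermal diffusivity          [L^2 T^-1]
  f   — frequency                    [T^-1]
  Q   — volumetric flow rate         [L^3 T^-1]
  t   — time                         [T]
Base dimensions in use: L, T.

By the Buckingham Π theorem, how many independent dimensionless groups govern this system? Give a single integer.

2

Dimensional matrix (L×T by α×f×Q×t):
  L: [ 2  0  3  0]
  T: [-1 -1 -1  1]
Echelon form has 2 nonzero rows (pivots: α,f)
4 vars − rank 2 = 2 Π groups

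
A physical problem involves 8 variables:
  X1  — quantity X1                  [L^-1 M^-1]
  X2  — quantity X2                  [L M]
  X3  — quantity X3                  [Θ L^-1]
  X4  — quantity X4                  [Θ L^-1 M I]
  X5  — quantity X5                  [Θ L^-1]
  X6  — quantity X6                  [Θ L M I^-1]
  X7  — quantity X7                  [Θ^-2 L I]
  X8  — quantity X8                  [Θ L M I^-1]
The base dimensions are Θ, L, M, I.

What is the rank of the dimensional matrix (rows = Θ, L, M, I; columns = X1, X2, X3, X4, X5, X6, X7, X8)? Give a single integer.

3

Dimensional matrix (Θ×L×M×I by X1×X2×X3×X4×X5×X6×X7×X8):
  Θ: [ 0  0  1  1  1  1 -2  1]
  L: [-1  1 -1 -1 -1  1  1  1]
  M: [-1  1  0  1  0  1  0  1]
  I: [ 0  0  0  1  0 -1  1 -1]
Echelon form has 3 nonzero rows (pivots: X1,X3,X4)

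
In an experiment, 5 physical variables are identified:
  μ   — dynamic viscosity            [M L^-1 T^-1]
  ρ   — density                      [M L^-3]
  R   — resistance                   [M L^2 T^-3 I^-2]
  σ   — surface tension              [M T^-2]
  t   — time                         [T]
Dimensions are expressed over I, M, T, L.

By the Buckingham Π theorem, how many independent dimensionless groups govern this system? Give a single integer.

Dimensional matrix (I×M×T×L by μ×ρ×R×σ×t):
  I: [ 0  0 -2  0  0]
  M: [ 1  1  1  1  0]
  T: [-1  0 -3 -2  1]
  L: [-1 -3  2  0  0]
Row reduction gives pivot columns μ,ρ,R,σ; rank = 4
5 vars − rank 4 = 1 Π group

1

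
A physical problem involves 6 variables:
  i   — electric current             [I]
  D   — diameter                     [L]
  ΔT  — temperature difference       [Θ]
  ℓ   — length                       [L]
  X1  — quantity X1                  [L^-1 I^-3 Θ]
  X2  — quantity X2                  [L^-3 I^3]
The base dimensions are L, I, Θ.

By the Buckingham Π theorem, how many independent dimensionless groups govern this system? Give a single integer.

Write exponents as rows L,I,Θ / cols i,D,ΔT,ℓ,X1,X2:
  L: [ 0  1  0  1 -1 -3]
  I: [ 1  0  0  0 -3  3]
  Θ: [ 0  0  1  0  1  0]
Row reduction gives pivot columns i,D,ΔT; rank = 3
Π count = n − r = 6 − 3 = 3

3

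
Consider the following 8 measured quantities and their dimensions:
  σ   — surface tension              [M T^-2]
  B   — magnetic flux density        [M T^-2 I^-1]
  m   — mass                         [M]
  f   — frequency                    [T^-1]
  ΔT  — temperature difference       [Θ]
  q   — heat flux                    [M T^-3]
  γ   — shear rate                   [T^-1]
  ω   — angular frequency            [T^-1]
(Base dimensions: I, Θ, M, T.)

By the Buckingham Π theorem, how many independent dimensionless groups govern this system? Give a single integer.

4

Write exponents as rows I,Θ,M,T / cols σ,B,m,f,ΔT,q,γ,ω:
  I: [ 0 -1  0  0  0  0  0  0]
  Θ: [ 0  0  0  0  1  0  0  0]
  M: [ 1  1  1  0  0  1  0  0]
  T: [-2 -2  0 -1  0 -3 -1 -1]
Row reduction gives pivot columns σ,B,m,ΔT; rank = 4
n=8, r=4 ⇒ 4 dimensionless groups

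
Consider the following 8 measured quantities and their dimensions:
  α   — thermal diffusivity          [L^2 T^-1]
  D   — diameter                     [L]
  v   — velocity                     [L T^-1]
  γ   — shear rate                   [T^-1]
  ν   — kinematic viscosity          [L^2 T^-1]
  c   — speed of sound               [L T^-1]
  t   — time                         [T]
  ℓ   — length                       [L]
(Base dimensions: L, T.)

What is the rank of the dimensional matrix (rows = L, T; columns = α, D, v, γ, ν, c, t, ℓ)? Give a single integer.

Dimensional matrix (L×T by α×D×v×γ×ν×c×t×ℓ):
  L: [ 2  1  1  0  2  1  0  1]
  T: [-1  0 -1 -1 -1 -1  1  0]
Echelon form has 2 nonzero rows (pivots: α,D)

2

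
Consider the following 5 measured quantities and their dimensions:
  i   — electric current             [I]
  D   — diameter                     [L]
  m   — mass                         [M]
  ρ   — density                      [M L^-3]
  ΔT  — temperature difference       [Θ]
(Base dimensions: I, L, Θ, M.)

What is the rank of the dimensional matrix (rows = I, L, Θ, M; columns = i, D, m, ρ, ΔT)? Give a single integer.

Write exponents as rows I,L,Θ,M / cols i,D,m,ρ,ΔT:
  I: [ 1  0  0  0  0]
  L: [ 0  1  0 -3  0]
  Θ: [ 0  0  0  0  1]
  M: [ 0  0  1  1  0]
Row reduction gives pivot columns i,D,m,ΔT; rank = 4

4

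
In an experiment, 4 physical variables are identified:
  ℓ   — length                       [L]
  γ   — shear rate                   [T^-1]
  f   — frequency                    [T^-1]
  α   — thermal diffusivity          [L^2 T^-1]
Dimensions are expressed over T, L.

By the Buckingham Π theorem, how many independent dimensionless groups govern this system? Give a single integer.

2

Exponent matrix [T,L] × [ℓ,γ,f,α]:
  T: [ 0 -1 -1 -1]
  L: [ 1  0  0  2]
Echelon form has 2 nonzero rows (pivots: ℓ,γ)
n=4, r=2 ⇒ 2 dimensionless groups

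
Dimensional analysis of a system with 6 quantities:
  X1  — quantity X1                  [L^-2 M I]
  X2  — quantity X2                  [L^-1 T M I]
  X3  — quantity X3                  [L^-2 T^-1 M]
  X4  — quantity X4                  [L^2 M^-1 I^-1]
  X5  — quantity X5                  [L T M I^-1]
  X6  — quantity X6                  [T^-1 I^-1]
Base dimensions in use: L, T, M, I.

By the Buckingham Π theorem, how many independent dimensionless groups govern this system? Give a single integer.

Write exponents as rows L,T,M,I / cols X1,X2,X3,X4,X5,X6:
  L: [-2 -1 -2  2  1  0]
  T: [ 0  1 -1  0  1 -1]
  M: [ 1  1  1 -1  1  0]
  I: [ 1  1  0 -1 -1 -1]
Row reduction gives pivot columns X1,X2,X3; rank = 3
Π count = n − r = 6 − 3 = 3

3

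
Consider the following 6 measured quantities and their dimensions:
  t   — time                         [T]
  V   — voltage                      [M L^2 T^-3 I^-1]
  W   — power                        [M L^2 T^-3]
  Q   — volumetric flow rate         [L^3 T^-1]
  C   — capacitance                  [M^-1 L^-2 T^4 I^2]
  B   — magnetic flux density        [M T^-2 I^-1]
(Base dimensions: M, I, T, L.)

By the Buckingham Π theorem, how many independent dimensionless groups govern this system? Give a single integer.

2

Dimensional matrix (M×I×T×L by t×V×W×Q×C×B):
  M: [ 0  1  1  0 -1  1]
  I: [ 0 -1  0  0  2 -1]
  T: [ 1 -3 -3 -1  4 -2]
  L: [ 0  2  2  3 -2  0]
Row reduction gives pivot columns t,V,W,Q; rank = 4
n=6, r=4 ⇒ 2 dimensionless groups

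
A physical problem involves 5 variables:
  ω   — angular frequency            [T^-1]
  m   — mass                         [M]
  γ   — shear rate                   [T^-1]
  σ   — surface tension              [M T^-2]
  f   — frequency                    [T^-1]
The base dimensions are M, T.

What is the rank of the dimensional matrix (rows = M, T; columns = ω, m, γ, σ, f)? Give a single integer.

2

Write exponents as rows M,T / cols ω,m,γ,σ,f:
  M: [ 0  1  0  1  0]
  T: [-1  0 -1 -2 -1]
RREF → pivots at {ω,m} ⇒ r = 2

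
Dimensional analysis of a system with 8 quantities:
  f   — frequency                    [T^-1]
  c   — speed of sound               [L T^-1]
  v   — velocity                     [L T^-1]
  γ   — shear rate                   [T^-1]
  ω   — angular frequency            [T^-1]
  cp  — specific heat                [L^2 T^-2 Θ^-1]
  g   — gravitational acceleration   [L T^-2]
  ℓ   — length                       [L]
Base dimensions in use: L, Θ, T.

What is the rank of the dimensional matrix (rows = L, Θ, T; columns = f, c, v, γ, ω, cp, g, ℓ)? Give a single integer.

Exponent matrix [L,Θ,T] × [f,c,v,γ,ω,cp,g,ℓ]:
  L: [ 0  1  1  0  0  2  1  1]
  Θ: [ 0  0  0  0  0 -1  0  0]
  T: [-1 -1 -1 -1 -1 -2 -2  0]
Echelon form has 3 nonzero rows (pivots: f,c,cp)

3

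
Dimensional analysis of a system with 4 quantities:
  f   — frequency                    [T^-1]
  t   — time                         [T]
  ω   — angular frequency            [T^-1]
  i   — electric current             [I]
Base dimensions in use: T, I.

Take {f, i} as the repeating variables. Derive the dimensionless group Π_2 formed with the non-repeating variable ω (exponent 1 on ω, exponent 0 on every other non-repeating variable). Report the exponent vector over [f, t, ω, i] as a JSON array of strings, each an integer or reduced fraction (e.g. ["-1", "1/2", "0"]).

Write exponents as rows T,I / cols f,t,ω,i:
  T: [-1  1 -1  0]
  I: [ 0  0  0  1]
RREF → pivots at {f,i} ⇒ r = 2
Pivot set = {f,i}, free = {t,ω}
RREF:
  r0: [   1   -1    1    0]
  r1: [   0    0    0    1]
Fix exponent of ω at 1, t at 0; solve each RREF row for its pivot's exponent:
  r0: exp(f) + (1)·1 = 0 ⇒ exp(f) = -1
  r1: exp(i) + (0)·1 = 0 ⇒ exp(i) = 0
Π_2 = f^-1 · ω

["-1", "0", "1", "0"]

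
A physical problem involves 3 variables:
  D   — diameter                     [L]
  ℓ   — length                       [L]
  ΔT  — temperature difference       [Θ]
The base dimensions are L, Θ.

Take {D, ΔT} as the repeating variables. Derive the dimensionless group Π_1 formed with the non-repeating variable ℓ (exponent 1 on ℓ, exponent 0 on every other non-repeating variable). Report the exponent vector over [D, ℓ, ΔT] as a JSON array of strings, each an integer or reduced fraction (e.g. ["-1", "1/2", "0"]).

["-1", "1", "0"]

Exponent matrix [L,Θ] × [D,ℓ,ΔT]:
  L: [ 1  1  0]
  Θ: [ 0  0  1]
Echelon form has 2 nonzero rows (pivots: D,ΔT)
Pivot set = {D,ΔT}, free = {ℓ}
RREF:
  r0: [   1    1    0]
  r1: [   0    0    1]
Fix exponent of ℓ at 1; solve each RREF row for its pivot's exponent:
  r0: exp(D) + (1)·1 = 0 ⇒ exp(D) = -1
  r1: exp(ΔT) + (0)·1 = 0 ⇒ exp(ΔT) = 0
Π_1 = D^-1 · ℓ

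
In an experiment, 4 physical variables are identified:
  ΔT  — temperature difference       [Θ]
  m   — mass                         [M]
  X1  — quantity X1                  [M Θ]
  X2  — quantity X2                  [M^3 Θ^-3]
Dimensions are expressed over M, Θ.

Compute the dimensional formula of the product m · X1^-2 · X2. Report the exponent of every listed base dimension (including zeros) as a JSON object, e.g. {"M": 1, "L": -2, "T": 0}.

Write exponents as rows M,Θ / cols ΔT,m,X1,X2:
  M: [ 0  1  1  3]
  Θ: [ 1  0  1 -3]
  [M]: (1)·1+(-2)·1+(1)·3 = 2
  [Θ]: (1)·0+(-2)·1+(1)·-3 = -5
⇒ M^2 Θ^-5

{"M": 2, "Θ": -5}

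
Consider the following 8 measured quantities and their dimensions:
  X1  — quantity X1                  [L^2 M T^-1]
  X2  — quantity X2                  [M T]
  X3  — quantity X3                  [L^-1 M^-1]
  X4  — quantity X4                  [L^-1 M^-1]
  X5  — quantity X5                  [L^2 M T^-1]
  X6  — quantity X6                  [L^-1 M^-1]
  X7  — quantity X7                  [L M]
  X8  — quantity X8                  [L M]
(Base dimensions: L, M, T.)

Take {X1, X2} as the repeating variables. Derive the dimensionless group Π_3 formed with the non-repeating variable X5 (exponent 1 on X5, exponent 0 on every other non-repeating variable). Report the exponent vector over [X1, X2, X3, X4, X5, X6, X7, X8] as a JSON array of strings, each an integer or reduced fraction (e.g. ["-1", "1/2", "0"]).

Dimensional matrix (L×M×T by X1×X2×X3×X4×X5×X6×X7×X8):
  L: [ 2  0 -1 -1  2 -1  1  1]
  M: [ 1  1 -1 -1  1 -1  1  1]
  T: [-1  1  0  0 -1  0  0  0]
Echelon form has 2 nonzero rows (pivots: X1,X2)
Pivot set = {X1,X2}, free = {X3,X4,X5,X6,X7,X8}
RREF:
  r0: [   1    0 -1/2 -1/2    1 -1/2  1/2  1/2]
  r1: [   0    1 -1/2 -1/2    0 -1/2  1/2  1/2]
  r2: [   0    0    0    0    0    0    0    0]
Fix exponent of X5 at 1, X3 at 0, X4 at 0, X6 at 0, X7 at 0, X8 at 0; solve each RREF row for its pivot's exponent:
  r0: exp(X1) + (1)·1 = 0 ⇒ exp(X1) = -1
  r1: exp(X2) + (0)·1 = 0 ⇒ exp(X2) = 0
Π_3 = X1^-1 · X5

["-1", "0", "0", "0", "1", "0", "0", "0"]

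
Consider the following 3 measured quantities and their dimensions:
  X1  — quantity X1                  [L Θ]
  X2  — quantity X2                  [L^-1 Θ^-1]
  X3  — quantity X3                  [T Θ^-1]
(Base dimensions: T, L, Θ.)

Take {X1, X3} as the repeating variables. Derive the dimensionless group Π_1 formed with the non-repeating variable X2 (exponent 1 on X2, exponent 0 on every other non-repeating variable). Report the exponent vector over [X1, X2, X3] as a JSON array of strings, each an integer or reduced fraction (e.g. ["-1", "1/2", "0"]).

Exponent matrix [T,L,Θ] × [X1,X2,X3]:
  T: [ 0  0  1]
  L: [ 1 -1  0]
  Θ: [ 1 -1 -1]
RREF → pivots at {X1,X3} ⇒ r = 2
Repeat: X1,X3; free: X2
RREF:
  r0: [   1   -1    0]
  r1: [   0    0    1]
  r2: [   0    0    0]
Fix exponent of X2 at 1; solve each RREF row for its pivot's exponent:
  r0: exp(X1) + (-1)·1 = 0 ⇒ exp(X1) = 1
  r1: exp(X3) + (0)·1 = 0 ⇒ exp(X3) = 0
Π_1 = X1 · X2

["1", "1", "0"]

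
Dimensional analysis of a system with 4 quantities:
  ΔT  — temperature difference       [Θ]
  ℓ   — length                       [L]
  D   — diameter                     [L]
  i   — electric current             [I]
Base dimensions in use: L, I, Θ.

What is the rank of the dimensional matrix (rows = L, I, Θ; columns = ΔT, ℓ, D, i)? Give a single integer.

Write exponents as rows L,I,Θ / cols ΔT,ℓ,D,i:
  L: [ 0  1  1  0]
  I: [ 0  0  0  1]
  Θ: [ 1  0  0  0]
Echelon form has 3 nonzero rows (pivots: ΔT,ℓ,i)

3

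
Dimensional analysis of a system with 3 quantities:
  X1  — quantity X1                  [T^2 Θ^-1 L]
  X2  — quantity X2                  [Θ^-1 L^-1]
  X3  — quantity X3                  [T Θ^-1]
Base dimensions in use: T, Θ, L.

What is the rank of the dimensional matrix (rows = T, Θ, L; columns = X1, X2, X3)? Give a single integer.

2

Write exponents as rows T,Θ,L / cols X1,X2,X3:
  T: [ 2  0  1]
  Θ: [-1 -1 -1]
  L: [ 1 -1  0]
RREF → pivots at {X1,X2} ⇒ r = 2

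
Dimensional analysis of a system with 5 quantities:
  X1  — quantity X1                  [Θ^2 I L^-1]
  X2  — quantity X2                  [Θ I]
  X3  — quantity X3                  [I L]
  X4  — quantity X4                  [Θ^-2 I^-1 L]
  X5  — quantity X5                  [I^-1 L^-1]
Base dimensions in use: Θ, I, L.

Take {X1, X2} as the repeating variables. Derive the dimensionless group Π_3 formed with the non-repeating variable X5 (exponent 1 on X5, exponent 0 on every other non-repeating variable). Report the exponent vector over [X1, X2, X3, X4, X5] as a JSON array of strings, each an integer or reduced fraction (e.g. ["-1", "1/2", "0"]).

Exponent matrix [Θ,I,L] × [X1,X2,X3,X4,X5]:
  Θ: [ 2  1  0 -2  0]
  I: [ 1  1  1 -1 -1]
  L: [-1  0  1  1 -1]
Echelon form has 2 nonzero rows (pivots: X1,X2)
Repeat: X1,X2; free: X3,X4,X5
RREF:
  r0: [   1    0   -1   -1    1]
  r1: [   0    1    2    0   -2]
  r2: [   0    0    0    0    0]
Fix exponent of X5 at 1, X3 at 0, X4 at 0; solve each RREF row for its pivot's exponent:
  r0: exp(X1) + (1)·1 = 0 ⇒ exp(X1) = -1
  r1: exp(X2) + (-2)·1 = 0 ⇒ exp(X2) = 2
Π_3 = X1^-1 · X2^2 · X5

["-1", "2", "0", "0", "1"]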